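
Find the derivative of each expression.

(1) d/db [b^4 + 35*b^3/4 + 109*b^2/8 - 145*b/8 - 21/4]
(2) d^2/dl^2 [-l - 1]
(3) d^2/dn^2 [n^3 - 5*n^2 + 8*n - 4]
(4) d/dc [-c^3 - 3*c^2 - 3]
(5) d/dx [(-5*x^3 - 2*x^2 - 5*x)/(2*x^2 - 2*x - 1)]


(1) = 4*b^3 + 105*b^2/4 + 109*b/4 - 145/8
(2) = 0
(3) = 6*n - 10
(4) = 3*c*(-c - 2)
(5) = (-10*x^4 + 20*x^3 + 29*x^2 + 4*x + 5)/(4*x^4 - 8*x^3 + 4*x + 1)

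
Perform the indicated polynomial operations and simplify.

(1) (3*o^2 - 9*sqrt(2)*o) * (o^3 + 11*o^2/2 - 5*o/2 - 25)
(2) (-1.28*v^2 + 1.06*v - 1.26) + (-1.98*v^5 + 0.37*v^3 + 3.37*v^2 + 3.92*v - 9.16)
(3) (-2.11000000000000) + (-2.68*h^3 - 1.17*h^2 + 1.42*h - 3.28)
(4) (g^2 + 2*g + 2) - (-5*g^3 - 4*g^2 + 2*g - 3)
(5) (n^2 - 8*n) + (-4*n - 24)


(1) = 3*o^5 - 9*sqrt(2)*o^4 + 33*o^4/2 - 99*sqrt(2)*o^3/2 - 15*o^3/2 - 75*o^2 + 45*sqrt(2)*o^2/2 + 225*sqrt(2)*o
(2) = -1.98*v^5 + 0.37*v^3 + 2.09*v^2 + 4.98*v - 10.42
(3) = -2.68*h^3 - 1.17*h^2 + 1.42*h - 5.39
(4) = 5*g^3 + 5*g^2 + 5
(5) = n^2 - 12*n - 24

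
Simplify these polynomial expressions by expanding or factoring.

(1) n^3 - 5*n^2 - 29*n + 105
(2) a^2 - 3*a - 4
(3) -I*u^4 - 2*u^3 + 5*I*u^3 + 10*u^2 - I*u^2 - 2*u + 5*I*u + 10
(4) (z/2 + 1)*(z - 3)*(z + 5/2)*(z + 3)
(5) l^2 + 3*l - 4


(1) = (n - 7)*(n - 3)*(n + 5)
(2) = (a - 4)*(a + 1)
(3) = (u - 5)*(u - 2*I)*(u - I)*(-I*u + 1)
(4) = z^4/2 + 9*z^3/4 - 2*z^2 - 81*z/4 - 45/2
(5) = (l - 1)*(l + 4)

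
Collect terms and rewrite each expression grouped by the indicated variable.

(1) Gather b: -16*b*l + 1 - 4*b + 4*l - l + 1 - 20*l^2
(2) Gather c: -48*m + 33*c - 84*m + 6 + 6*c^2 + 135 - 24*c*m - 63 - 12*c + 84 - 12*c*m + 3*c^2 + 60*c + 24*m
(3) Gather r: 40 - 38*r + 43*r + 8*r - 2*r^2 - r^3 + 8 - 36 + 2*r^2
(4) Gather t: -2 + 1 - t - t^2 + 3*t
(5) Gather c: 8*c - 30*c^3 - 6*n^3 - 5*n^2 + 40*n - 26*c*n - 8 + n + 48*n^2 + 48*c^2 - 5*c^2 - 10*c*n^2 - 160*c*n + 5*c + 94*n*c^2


(1) = b*(-16*l - 4) - 20*l^2 + 3*l + 2
(2) = 9*c^2 + c*(81 - 36*m) - 108*m + 162
(3) = -r^3 + 13*r + 12
(4) = -t^2 + 2*t - 1
(5) = -30*c^3 + c^2*(94*n + 43) + c*(-10*n^2 - 186*n + 13) - 6*n^3 + 43*n^2 + 41*n - 8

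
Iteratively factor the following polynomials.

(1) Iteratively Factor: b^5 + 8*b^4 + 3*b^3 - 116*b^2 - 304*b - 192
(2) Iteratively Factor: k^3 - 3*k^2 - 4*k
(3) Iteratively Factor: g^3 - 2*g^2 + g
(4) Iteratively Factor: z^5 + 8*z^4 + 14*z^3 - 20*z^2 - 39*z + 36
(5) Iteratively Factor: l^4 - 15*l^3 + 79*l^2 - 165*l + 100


(1) = (b + 4)*(b^4 + 4*b^3 - 13*b^2 - 64*b - 48) = (b - 4)*(b + 4)*(b^3 + 8*b^2 + 19*b + 12) = (b - 4)*(b + 4)^2*(b^2 + 4*b + 3) = (b - 4)*(b + 1)*(b + 4)^2*(b + 3)
(2) = (k - 4)*(k^2 + k) = k*(k - 4)*(k + 1)
(3) = (g - 1)*(g^2 - g) = g*(g - 1)*(g - 1)
(4) = (z + 3)*(z^4 + 5*z^3 - z^2 - 17*z + 12) = (z - 1)*(z + 3)*(z^3 + 6*z^2 + 5*z - 12) = (z - 1)*(z + 3)^2*(z^2 + 3*z - 4) = (z - 1)*(z + 3)^2*(z + 4)*(z - 1)
(5) = (l - 4)*(l^3 - 11*l^2 + 35*l - 25) = (l - 4)*(l - 1)*(l^2 - 10*l + 25) = (l - 5)*(l - 4)*(l - 1)*(l - 5)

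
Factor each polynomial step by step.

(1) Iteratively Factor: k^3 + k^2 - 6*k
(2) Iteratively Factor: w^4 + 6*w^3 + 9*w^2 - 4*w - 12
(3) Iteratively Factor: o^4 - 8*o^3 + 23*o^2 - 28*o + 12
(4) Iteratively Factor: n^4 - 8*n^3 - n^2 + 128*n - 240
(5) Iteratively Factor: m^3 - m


(1) = (k + 3)*(k^2 - 2*k) = (k - 2)*(k + 3)*(k)
(2) = (w + 2)*(w^3 + 4*w^2 + w - 6) = (w - 1)*(w + 2)*(w^2 + 5*w + 6) = (w - 1)*(w + 2)^2*(w + 3)
(3) = (o - 3)*(o^3 - 5*o^2 + 8*o - 4) = (o - 3)*(o - 2)*(o^2 - 3*o + 2) = (o - 3)*(o - 2)*(o - 1)*(o - 2)
(4) = (n + 4)*(n^3 - 12*n^2 + 47*n - 60) = (n - 5)*(n + 4)*(n^2 - 7*n + 12) = (n - 5)*(n - 3)*(n + 4)*(n - 4)
(5) = (m - 1)*(m^2 + m) = (m - 1)*(m + 1)*(m)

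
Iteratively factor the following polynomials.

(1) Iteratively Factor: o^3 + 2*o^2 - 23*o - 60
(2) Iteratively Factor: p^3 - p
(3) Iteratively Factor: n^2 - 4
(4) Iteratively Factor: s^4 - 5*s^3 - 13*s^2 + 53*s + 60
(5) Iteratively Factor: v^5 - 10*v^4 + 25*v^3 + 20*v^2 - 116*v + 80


(1) = (o + 3)*(o^2 - o - 20) = (o + 3)*(o + 4)*(o - 5)
(2) = (p)*(p^2 - 1) = p*(p + 1)*(p - 1)
(3) = (n - 2)*(n + 2)
(4) = (s + 1)*(s^3 - 6*s^2 - 7*s + 60) = (s - 5)*(s + 1)*(s^2 - s - 12) = (s - 5)*(s - 4)*(s + 1)*(s + 3)
(5) = (v - 4)*(v^4 - 6*v^3 + v^2 + 24*v - 20) = (v - 5)*(v - 4)*(v^3 - v^2 - 4*v + 4) = (v - 5)*(v - 4)*(v - 1)*(v^2 - 4) = (v - 5)*(v - 4)*(v - 2)*(v - 1)*(v + 2)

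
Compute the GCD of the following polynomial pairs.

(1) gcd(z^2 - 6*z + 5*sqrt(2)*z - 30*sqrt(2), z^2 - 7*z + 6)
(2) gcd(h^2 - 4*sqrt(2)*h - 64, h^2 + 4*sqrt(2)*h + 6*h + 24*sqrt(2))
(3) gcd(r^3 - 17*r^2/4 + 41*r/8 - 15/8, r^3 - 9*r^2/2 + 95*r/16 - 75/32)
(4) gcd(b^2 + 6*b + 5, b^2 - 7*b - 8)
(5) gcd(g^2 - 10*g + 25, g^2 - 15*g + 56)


(1) = z - 6
(2) = h + 4*sqrt(2)
(3) = gcd((r - 5/2)*(r - 1)*(r - 3/4), (r - 5/2)*(r - 5/4)*(r - 3/4)) = r^2 - 13*r/4 + 15/8
(4) = gcd((b + 1)*(b + 5), (b - 8)*(b + 1)) = b + 1
(5) = 1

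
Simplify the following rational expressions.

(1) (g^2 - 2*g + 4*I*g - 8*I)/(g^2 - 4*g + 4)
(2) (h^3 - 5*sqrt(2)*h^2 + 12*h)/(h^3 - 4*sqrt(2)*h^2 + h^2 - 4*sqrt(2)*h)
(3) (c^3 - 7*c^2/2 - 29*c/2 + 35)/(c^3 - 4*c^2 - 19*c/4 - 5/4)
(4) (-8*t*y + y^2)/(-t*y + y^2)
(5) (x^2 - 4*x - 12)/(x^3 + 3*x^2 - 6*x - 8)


(1) = (g + 4*I)/(g - 2)
(2) = (h^2 - 5*sqrt(2)*h + 12)/(h^2 + h*(1 - 4*sqrt(2)) - 4*sqrt(2))
(3) = (4*c^2 + 6*c - 28)/(4*c^2 + 4*c + 1)
(4) = (-8*t + y)/(-t + y)
(5) = (x^2 - 4*x - 12)/(x^3 + 3*x^2 - 6*x - 8)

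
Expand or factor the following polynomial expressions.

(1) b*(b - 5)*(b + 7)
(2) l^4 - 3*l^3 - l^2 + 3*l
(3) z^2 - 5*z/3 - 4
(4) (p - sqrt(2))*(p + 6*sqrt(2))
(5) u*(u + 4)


(1) = b^3 + 2*b^2 - 35*b
(2) = l*(l - 3)*(l - 1)*(l + 1)
(3) = (z - 3)*(z + 4/3)
(4) = p^2 + 5*sqrt(2)*p - 12
(5) = u^2 + 4*u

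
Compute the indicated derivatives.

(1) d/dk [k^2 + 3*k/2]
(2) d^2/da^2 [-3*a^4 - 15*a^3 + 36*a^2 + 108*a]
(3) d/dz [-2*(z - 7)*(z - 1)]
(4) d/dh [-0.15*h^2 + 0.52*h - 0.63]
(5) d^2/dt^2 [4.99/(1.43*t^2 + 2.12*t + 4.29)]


(1) = 2*k + 3/2
(2) = -36*a^2 - 90*a + 72
(3) = 16 - 4*z
(4) = 0.52 - 0.3*h
(5) = (-20.408102*t^2 - 30.255368*t + 4.99*(2.86*t + 2.12)*(5.72*t + 4.24) - 61.224306)/(1.43*t^2 + 2.12*t + 4.29)^3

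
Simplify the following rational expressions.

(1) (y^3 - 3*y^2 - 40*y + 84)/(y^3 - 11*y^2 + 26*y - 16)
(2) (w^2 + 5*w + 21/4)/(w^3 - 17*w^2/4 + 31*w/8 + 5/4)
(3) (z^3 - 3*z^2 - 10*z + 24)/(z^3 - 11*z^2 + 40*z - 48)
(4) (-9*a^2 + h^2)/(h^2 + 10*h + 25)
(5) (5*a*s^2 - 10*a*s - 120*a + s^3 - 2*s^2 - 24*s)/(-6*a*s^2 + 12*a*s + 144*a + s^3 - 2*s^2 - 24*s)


(1) = (y^2 - y - 42)/(y^2 - 9*y + 8)
(2) = (8*w^2 + 40*w + 42)/(8*w^3 - 34*w^2 + 31*w + 10)
(3) = (z^2 + z - 6)/(z^2 - 7*z + 12)
(4) = (-9*a^2 + h^2)/(h^2 + 10*h + 25)
(5) = (5*a + s)/(-6*a + s)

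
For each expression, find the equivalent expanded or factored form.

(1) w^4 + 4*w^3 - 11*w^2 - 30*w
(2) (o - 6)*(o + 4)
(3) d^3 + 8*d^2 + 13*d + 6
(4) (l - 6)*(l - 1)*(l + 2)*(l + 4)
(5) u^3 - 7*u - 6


(1) = w*(w - 3)*(w + 2)*(w + 5)
(2) = o^2 - 2*o - 24
(3) = (d + 1)^2*(d + 6)
(4) = l^4 - l^3 - 28*l^2 - 20*l + 48
(5) = (u - 3)*(u + 1)*(u + 2)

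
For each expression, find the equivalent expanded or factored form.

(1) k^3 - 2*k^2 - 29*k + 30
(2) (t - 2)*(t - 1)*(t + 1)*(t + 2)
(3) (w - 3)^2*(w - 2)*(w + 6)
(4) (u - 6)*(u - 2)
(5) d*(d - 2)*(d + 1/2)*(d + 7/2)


(1) = (k - 6)*(k - 1)*(k + 5)
(2) = t^4 - 5*t^2 + 4
(3) = w^4 - 2*w^3 - 27*w^2 + 108*w - 108
(4) = u^2 - 8*u + 12
(5) = d^4 + 2*d^3 - 25*d^2/4 - 7*d/2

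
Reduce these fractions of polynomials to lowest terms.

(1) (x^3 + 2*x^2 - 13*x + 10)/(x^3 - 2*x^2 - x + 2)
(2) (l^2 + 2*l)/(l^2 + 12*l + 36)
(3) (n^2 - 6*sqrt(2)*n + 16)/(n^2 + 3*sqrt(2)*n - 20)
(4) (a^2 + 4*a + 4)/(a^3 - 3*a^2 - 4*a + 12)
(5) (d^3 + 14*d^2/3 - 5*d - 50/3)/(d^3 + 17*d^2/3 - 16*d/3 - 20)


(1) = (x + 5)/(x + 1)
(2) = (l^2 + 2*l)/(l^2 + 12*l + 36)
(3) = (n - 4*sqrt(2))/(n + 5*sqrt(2))
(4) = (a + 2)/(a^2 - 5*a + 6)
(5) = (d + 5)/(d + 6)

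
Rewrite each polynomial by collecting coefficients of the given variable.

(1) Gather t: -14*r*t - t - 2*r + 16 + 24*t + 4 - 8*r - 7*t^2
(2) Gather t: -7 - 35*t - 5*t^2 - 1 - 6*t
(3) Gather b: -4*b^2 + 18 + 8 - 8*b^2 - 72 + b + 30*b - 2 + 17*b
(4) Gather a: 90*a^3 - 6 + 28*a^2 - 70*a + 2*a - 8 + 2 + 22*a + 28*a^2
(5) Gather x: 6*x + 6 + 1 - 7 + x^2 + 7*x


(1) = -10*r - 7*t^2 + t*(23 - 14*r) + 20
(2) = -5*t^2 - 41*t - 8
(3) = -12*b^2 + 48*b - 48
(4) = 90*a^3 + 56*a^2 - 46*a - 12
(5) = x^2 + 13*x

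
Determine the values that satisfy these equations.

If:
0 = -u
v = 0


Then:
u = 0
v = 0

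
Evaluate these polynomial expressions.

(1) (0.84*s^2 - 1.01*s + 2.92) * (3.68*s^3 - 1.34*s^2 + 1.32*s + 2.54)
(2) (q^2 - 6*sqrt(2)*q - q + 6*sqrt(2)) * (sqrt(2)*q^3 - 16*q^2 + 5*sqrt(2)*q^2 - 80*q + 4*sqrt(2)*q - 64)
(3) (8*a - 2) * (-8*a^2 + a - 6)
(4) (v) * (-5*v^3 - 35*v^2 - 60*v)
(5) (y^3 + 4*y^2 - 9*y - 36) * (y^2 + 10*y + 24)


(1) = 3.0912*s^5 - 4.8424*s^4 + 13.2078*s^3 - 3.1124*s^2 + 1.289*s + 7.4168
(2) = sqrt(2)*q^5 - 28*q^4 + 4*sqrt(2)*q^4 - 112*q^3 + 95*sqrt(2)*q^3 + 28*q^2 + 380*sqrt(2)*q^2 - 96*sqrt(2)*q + 112*q - 384*sqrt(2)
(3) = -64*a^3 + 24*a^2 - 50*a + 12
(4) = -5*v^4 - 35*v^3 - 60*v^2
(5) = y^5 + 14*y^4 + 55*y^3 - 30*y^2 - 576*y - 864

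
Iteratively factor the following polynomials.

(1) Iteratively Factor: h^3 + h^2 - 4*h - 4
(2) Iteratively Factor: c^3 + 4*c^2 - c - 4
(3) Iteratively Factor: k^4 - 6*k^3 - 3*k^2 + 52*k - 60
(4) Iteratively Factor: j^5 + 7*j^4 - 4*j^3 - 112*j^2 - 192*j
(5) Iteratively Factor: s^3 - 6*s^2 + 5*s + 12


(1) = (h - 2)*(h^2 + 3*h + 2) = (h - 2)*(h + 2)*(h + 1)
(2) = (c + 4)*(c^2 - 1) = (c - 1)*(c + 4)*(c + 1)
(3) = (k - 2)*(k^3 - 4*k^2 - 11*k + 30) = (k - 2)*(k + 3)*(k^2 - 7*k + 10) = (k - 2)^2*(k + 3)*(k - 5)
(4) = (j)*(j^4 + 7*j^3 - 4*j^2 - 112*j - 192) = j*(j - 4)*(j^3 + 11*j^2 + 40*j + 48) = j*(j - 4)*(j + 4)*(j^2 + 7*j + 12) = j*(j - 4)*(j + 4)^2*(j + 3)
(5) = (s + 1)*(s^2 - 7*s + 12) = (s - 4)*(s + 1)*(s - 3)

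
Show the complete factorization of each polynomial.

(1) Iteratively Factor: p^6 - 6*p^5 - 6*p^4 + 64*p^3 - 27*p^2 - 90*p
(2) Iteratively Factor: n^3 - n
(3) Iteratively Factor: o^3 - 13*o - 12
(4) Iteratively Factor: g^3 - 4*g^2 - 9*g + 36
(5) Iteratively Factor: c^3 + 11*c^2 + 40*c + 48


(1) = (p - 3)*(p^5 - 3*p^4 - 15*p^3 + 19*p^2 + 30*p) = (p - 3)*(p - 2)*(p^4 - p^3 - 17*p^2 - 15*p) = p*(p - 3)*(p - 2)*(p^3 - p^2 - 17*p - 15) = p*(p - 3)*(p - 2)*(p + 1)*(p^2 - 2*p - 15) = p*(p - 5)*(p - 3)*(p - 2)*(p + 1)*(p + 3)
(2) = (n + 1)*(n^2 - n) = n*(n + 1)*(n - 1)
(3) = (o + 3)*(o^2 - 3*o - 4) = (o + 1)*(o + 3)*(o - 4)
(4) = (g - 3)*(g^2 - g - 12) = (g - 4)*(g - 3)*(g + 3)
(5) = (c + 3)*(c^2 + 8*c + 16) = (c + 3)*(c + 4)*(c + 4)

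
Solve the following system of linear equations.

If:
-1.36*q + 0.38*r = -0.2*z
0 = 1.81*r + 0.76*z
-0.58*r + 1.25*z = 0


Then:
q = 0.00
r = 0.00
z = 0.00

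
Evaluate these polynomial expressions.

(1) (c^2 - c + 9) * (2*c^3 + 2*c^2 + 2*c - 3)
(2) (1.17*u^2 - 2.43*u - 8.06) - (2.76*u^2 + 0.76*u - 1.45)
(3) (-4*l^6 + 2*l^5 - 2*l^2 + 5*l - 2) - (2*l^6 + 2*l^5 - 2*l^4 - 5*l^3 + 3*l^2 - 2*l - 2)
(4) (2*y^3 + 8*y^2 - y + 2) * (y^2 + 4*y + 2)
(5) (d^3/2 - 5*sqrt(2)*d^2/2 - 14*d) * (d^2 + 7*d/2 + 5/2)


(1) = 2*c^5 + 18*c^3 + 13*c^2 + 21*c - 27
(2) = -1.59*u^2 - 3.19*u - 6.61
(3) = -6*l^6 + 2*l^4 + 5*l^3 - 5*l^2 + 7*l
(4) = 2*y^5 + 16*y^4 + 35*y^3 + 14*y^2 + 6*y + 4
(5) = d^5/2 - 5*sqrt(2)*d^4/2 + 7*d^4/4 - 51*d^3/4 - 35*sqrt(2)*d^3/4 - 49*d^2 - 25*sqrt(2)*d^2/4 - 35*d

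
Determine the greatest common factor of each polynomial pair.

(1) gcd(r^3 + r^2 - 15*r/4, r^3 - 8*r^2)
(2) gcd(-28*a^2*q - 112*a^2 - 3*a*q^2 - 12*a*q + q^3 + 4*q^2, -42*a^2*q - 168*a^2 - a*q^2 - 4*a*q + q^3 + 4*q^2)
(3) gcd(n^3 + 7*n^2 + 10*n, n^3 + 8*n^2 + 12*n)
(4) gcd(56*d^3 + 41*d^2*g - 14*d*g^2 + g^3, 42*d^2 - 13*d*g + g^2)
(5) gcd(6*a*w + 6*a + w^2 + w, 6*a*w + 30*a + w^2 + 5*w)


(1) = gcd(r*(r - 3/2)*(r + 5/2), r^2*(r - 8)) = r
(2) = gcd((-7*a + q)*(4*a + q)*(q + 4), (-7*a + q)*(6*a + q)*(q + 4)) = -7*a*q - 28*a + q^2 + 4*q
(3) = gcd(n*(n + 2)*(n + 5), n*(n + 2)*(n + 6)) = n^2 + 2*n
(4) = gcd((-8*d + g)*(-7*d + g)*(d + g), (-7*d + g)*(-6*d + g)) = 7*d - g
(5) = 6*a + w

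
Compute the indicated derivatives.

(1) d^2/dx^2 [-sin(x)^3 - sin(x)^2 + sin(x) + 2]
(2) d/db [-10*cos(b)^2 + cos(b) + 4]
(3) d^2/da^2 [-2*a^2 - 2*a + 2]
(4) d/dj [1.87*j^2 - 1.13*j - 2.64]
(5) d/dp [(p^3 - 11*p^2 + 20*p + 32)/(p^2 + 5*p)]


(1) = 9*sin(x)^3 + 4*sin(x)^2 - 7*sin(x) - 2
(2) = (20*cos(b) - 1)*sin(b)
(3) = -4
(4) = 3.74*j - 1.13
(5) = (p^4 + 10*p^3 - 75*p^2 - 64*p - 160)/(p^2*(p^2 + 10*p + 25))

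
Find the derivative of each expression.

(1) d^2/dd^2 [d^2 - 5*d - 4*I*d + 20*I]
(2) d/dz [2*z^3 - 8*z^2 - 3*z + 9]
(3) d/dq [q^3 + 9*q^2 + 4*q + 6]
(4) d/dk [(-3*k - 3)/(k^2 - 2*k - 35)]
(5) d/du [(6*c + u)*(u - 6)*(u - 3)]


(1) = 2
(2) = 6*z^2 - 16*z - 3
(3) = 3*q^2 + 18*q + 4
(4) = 3*(-k^2 + 2*k + 2*(k - 1)*(k + 1) + 35)/(-k^2 + 2*k + 35)^2
(5) = 12*c*u - 54*c + 3*u^2 - 18*u + 18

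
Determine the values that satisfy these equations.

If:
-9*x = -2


Then:
x = 2/9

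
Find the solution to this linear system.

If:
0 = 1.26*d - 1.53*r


Then:
d = 1.21428571428571*r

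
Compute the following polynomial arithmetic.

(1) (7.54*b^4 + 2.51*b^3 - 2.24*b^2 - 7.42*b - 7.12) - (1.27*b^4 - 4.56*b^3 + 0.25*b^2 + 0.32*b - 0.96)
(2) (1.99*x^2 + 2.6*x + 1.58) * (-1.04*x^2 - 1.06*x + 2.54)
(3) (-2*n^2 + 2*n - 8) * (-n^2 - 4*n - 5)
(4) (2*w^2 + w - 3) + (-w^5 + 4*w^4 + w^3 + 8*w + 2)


(1) = 6.27*b^4 + 7.07*b^3 - 2.49*b^2 - 7.74*b - 6.16
(2) = -2.0696*x^4 - 4.8134*x^3 + 0.6554*x^2 + 4.9292*x + 4.0132
(3) = 2*n^4 + 6*n^3 + 10*n^2 + 22*n + 40
(4) = -w^5 + 4*w^4 + w^3 + 2*w^2 + 9*w - 1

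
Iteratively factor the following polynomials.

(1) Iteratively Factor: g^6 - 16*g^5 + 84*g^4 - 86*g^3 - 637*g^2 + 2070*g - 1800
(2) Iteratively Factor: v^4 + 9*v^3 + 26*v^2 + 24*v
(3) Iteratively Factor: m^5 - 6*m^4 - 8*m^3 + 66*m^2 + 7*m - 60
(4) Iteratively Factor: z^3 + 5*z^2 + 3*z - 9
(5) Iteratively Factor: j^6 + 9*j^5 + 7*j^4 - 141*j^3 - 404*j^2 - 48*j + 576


(1) = (g - 2)*(g^5 - 14*g^4 + 56*g^3 + 26*g^2 - 585*g + 900) = (g - 4)*(g - 2)*(g^4 - 10*g^3 + 16*g^2 + 90*g - 225) = (g - 5)*(g - 4)*(g - 2)*(g^3 - 5*g^2 - 9*g + 45) = (g - 5)^2*(g - 4)*(g - 2)*(g^2 - 9) = (g - 5)^2*(g - 4)*(g - 2)*(g + 3)*(g - 3)
(2) = (v)*(v^3 + 9*v^2 + 26*v + 24) = v*(v + 4)*(v^2 + 5*v + 6) = v*(v + 2)*(v + 4)*(v + 3)
(3) = (m - 5)*(m^4 - m^3 - 13*m^2 + m + 12) = (m - 5)*(m - 1)*(m^3 - 13*m - 12) = (m - 5)*(m - 1)*(m + 1)*(m^2 - m - 12) = (m - 5)*(m - 1)*(m + 1)*(m + 3)*(m - 4)
(4) = (z - 1)*(z^2 + 6*z + 9) = (z - 1)*(z + 3)*(z + 3)
(5) = (j + 4)*(j^5 + 5*j^4 - 13*j^3 - 89*j^2 - 48*j + 144) = (j - 4)*(j + 4)*(j^4 + 9*j^3 + 23*j^2 + 3*j - 36) = (j - 4)*(j + 4)^2*(j^3 + 5*j^2 + 3*j - 9) = (j - 4)*(j - 1)*(j + 4)^2*(j^2 + 6*j + 9) = (j - 4)*(j - 1)*(j + 3)*(j + 4)^2*(j + 3)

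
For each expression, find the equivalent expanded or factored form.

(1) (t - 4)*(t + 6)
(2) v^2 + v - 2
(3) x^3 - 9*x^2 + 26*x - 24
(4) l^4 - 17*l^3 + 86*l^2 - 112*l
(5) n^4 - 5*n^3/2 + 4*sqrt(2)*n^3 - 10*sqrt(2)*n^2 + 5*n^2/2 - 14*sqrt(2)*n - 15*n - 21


(1) = t^2 + 2*t - 24
(2) = (v - 1)*(v + 2)
(3) = (x - 4)*(x - 3)*(x - 2)
(4) = l*(l - 8)*(l - 7)*(l - 2)
(5) = (n - 7/2)*(n + 1)*(n + sqrt(2))*(n + 3*sqrt(2))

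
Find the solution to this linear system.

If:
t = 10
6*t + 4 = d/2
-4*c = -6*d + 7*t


Then:
c = 349/2
d = 128
t = 10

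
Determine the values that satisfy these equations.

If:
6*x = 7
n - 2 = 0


Then:
n = 2
x = 7/6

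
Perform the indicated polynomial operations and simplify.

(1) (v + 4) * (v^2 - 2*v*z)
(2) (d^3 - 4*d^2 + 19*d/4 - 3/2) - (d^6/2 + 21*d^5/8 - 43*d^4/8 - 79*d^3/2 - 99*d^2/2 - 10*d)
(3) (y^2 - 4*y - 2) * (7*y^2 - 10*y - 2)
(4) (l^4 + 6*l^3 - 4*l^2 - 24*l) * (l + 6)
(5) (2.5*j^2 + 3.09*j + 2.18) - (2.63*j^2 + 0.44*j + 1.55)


(1) = v^3 - 2*v^2*z + 4*v^2 - 8*v*z
(2) = -d^6/2 - 21*d^5/8 + 43*d^4/8 + 81*d^3/2 + 91*d^2/2 + 59*d/4 - 3/2
(3) = 7*y^4 - 38*y^3 + 24*y^2 + 28*y + 4
(4) = l^5 + 12*l^4 + 32*l^3 - 48*l^2 - 144*l
(5) = -0.13*j^2 + 2.65*j + 0.63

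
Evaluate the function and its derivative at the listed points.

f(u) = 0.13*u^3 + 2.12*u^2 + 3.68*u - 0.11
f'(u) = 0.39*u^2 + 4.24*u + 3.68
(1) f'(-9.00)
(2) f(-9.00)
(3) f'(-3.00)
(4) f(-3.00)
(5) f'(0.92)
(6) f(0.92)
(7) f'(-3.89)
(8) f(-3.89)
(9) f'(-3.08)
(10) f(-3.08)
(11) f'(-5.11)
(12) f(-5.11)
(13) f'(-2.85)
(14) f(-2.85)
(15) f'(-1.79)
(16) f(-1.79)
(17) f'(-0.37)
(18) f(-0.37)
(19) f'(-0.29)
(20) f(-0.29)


(1) = -2.89
(2) = 43.72
(3) = -5.53
(4) = 4.42
(5) = 7.91
(6) = 5.17
(7) = -6.91
(8) = 10.00
(9) = -5.68
(10) = 4.87
(11) = -7.80
(12) = 19.10
(13) = -5.24
(14) = 3.61
(15) = -2.66
(16) = -0.65
(17) = 2.16
(18) = -1.19
(19) = 2.48
(20) = -1.00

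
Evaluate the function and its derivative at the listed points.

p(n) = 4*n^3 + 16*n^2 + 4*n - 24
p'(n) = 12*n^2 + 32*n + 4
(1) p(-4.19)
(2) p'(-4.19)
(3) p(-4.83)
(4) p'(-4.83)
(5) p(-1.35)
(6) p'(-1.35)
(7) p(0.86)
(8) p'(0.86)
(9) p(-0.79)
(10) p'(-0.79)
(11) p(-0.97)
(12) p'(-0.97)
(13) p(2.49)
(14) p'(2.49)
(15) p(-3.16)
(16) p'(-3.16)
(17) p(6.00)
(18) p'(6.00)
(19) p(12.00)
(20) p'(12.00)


(1) = -54.10
(2) = 80.59
(3) = -120.77
(4) = 129.39
(5) = -10.08
(6) = -17.33
(7) = -6.18
(8) = 40.40
(9) = -19.15
(10) = -13.79
(11) = -16.48
(12) = -15.75
(13) = 146.91
(14) = 158.08
(15) = -3.09
(16) = 22.71
(17) = 1440.00
(18) = 628.00
(19) = 9240.00
(20) = 2116.00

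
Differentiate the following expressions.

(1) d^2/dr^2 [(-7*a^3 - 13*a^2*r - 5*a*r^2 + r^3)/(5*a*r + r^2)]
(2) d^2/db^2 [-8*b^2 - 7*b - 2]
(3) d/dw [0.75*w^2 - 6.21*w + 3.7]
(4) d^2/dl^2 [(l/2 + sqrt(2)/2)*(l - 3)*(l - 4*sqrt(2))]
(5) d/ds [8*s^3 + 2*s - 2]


(1) = a^2*(-350*a^3 - 210*a^2*r - 42*a*r^2 + 74*r^3)/(r^3*(125*a^3 + 75*a^2*r + 15*a*r^2 + r^3))
(2) = -16
(3) = 1.5*w - 6.21
(4) = 3*l - 3*sqrt(2) - 3
(5) = 24*s^2 + 2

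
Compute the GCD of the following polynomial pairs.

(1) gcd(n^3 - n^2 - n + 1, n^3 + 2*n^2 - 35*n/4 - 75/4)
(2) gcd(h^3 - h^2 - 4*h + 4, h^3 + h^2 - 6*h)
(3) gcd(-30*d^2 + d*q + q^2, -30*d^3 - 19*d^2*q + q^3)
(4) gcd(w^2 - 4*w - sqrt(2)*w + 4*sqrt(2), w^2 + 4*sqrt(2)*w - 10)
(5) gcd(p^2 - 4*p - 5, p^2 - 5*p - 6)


(1) = gcd((n - 1)^2*(n + 1), (n - 3)*(n + 5/2)^2) = 1
(2) = h - 2
(3) = gcd((-5*d + q)*(6*d + q), (-5*d + q)*(2*d + q)*(3*d + q)) = -5*d + q
(4) = w - sqrt(2)
(5) = p + 1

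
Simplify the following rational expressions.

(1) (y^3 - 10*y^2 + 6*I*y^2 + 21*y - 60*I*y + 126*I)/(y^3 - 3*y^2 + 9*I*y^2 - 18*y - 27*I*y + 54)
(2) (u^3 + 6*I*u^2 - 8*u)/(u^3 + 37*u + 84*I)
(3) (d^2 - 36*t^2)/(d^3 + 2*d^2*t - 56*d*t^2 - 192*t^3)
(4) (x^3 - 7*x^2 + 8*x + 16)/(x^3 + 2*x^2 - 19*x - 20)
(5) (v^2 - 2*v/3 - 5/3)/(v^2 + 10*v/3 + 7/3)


(1) = (y - 7)/(y + 3*I)
(2) = (u^2 + 2*I*u)/(u^2 - 4*I*u + 21)
(3) = (-d + 6*t)/(-d^2 + 4*d*t + 32*t^2)
(4) = (x - 4)/(x + 5)
(5) = (3*v - 5)/(3*v + 7)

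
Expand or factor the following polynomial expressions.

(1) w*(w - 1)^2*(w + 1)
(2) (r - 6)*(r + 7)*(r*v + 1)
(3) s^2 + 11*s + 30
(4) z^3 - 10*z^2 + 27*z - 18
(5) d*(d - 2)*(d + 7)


(1) = w^4 - w^3 - w^2 + w
(2) = r^3*v + r^2*v + r^2 - 42*r*v + r - 42
(3) = (s + 5)*(s + 6)
(4) = (z - 6)*(z - 3)*(z - 1)
(5) = d^3 + 5*d^2 - 14*d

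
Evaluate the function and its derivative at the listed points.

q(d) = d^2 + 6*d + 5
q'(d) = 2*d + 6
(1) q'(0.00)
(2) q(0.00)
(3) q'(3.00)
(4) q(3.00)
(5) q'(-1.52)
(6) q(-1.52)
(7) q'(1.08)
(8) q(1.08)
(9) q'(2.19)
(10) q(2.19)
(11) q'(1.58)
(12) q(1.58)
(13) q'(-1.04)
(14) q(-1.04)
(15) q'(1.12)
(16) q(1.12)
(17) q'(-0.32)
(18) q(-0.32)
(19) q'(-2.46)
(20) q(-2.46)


(1) = 6.00
(2) = 5.00
(3) = 12.00
(4) = 32.00
(5) = 2.96
(6) = -1.81
(7) = 8.16
(8) = 12.65
(9) = 10.38
(10) = 22.94
(11) = 9.16
(12) = 16.98
(13) = 3.92
(14) = -0.16
(15) = 8.24
(16) = 12.97
(17) = 5.36
(18) = 3.18
(19) = 1.08
(20) = -3.71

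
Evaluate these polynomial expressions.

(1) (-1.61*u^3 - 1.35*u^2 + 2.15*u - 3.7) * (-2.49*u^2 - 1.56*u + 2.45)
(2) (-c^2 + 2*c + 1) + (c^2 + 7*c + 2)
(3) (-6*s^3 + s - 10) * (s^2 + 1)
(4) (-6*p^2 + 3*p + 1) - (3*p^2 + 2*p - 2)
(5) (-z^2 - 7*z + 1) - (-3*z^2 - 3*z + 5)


(1) = 4.0089*u^5 + 5.8731*u^4 - 7.192*u^3 + 2.5515*u^2 + 11.0395*u - 9.065
(2) = 9*c + 3
(3) = -6*s^5 - 5*s^3 - 10*s^2 + s - 10
(4) = -9*p^2 + p + 3
(5) = 2*z^2 - 4*z - 4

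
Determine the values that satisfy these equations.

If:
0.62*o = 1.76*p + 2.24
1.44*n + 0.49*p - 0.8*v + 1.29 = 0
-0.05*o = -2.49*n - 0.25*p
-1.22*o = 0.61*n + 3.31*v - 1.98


Then:
n = 0.14
o = -0.88
p = -1.58
v = 0.90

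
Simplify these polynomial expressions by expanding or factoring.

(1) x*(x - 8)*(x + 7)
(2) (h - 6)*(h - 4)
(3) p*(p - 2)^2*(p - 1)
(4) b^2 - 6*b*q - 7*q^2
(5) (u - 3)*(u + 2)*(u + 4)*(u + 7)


(1) = x^3 - x^2 - 56*x
(2) = h^2 - 10*h + 24
(3) = p^4 - 5*p^3 + 8*p^2 - 4*p
(4) = (b - 7*q)*(b + q)
(5) = u^4 + 10*u^3 + 11*u^2 - 94*u - 168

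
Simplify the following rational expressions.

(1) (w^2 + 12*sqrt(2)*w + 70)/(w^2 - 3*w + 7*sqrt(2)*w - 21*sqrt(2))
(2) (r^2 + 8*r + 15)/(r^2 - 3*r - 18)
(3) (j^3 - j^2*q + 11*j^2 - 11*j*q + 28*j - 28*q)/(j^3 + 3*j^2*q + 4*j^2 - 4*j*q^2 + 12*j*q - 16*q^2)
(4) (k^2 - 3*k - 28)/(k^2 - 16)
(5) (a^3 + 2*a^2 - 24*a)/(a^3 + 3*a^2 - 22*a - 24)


(1) = (w + 5*sqrt(2))/(w - 3)
(2) = (r + 5)/(r - 6)
(3) = (j + 7)/(j + 4*q)
(4) = (k - 7)/(k - 4)
(5) = a/(a + 1)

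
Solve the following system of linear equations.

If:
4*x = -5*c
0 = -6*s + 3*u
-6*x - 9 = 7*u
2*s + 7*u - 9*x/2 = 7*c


Then:
c = 576/403
s = 99/806
u = 99/403
x = -720/403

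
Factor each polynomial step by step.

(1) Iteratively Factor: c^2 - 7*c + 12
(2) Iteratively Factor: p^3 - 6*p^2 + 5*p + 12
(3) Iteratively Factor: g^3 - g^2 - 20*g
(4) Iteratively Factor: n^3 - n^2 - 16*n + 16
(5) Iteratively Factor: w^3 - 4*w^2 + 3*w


(1) = (c - 3)*(c - 4)
(2) = (p - 3)*(p^2 - 3*p - 4) = (p - 3)*(p + 1)*(p - 4)
(3) = (g)*(g^2 - g - 20) = g*(g - 5)*(g + 4)
(4) = (n - 1)*(n^2 - 16) = (n - 4)*(n - 1)*(n + 4)
(5) = (w - 1)*(w^2 - 3*w) = w*(w - 1)*(w - 3)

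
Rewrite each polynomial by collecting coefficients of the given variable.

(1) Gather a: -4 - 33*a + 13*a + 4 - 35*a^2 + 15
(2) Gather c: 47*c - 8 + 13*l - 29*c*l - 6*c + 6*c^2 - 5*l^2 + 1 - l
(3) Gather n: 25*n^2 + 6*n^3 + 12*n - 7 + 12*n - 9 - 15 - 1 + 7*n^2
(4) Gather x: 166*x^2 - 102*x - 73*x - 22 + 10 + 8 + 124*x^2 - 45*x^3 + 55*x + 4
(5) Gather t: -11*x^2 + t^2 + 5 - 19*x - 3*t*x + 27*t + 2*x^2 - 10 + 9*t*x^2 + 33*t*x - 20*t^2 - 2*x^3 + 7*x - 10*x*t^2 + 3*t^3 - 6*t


(1) = -35*a^2 - 20*a + 15
(2) = 6*c^2 + c*(41 - 29*l) - 5*l^2 + 12*l - 7
(3) = 6*n^3 + 32*n^2 + 24*n - 32
(4) = -45*x^3 + 290*x^2 - 120*x
(5) = 3*t^3 + t^2*(-10*x - 19) + t*(9*x^2 + 30*x + 21) - 2*x^3 - 9*x^2 - 12*x - 5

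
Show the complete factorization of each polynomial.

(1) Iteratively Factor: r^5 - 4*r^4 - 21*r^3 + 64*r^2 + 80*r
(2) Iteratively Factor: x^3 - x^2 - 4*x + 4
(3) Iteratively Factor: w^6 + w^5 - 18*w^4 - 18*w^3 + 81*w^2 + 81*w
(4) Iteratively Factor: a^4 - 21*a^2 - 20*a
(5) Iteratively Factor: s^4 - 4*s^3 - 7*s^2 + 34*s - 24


(1) = (r - 5)*(r^4 + r^3 - 16*r^2 - 16*r) = (r - 5)*(r + 4)*(r^3 - 3*r^2 - 4*r) = r*(r - 5)*(r + 4)*(r^2 - 3*r - 4) = r*(r - 5)*(r + 1)*(r + 4)*(r - 4)
(2) = (x - 2)*(x^2 + x - 2) = (x - 2)*(x + 2)*(x - 1)
(3) = (w)*(w^5 + w^4 - 18*w^3 - 18*w^2 + 81*w + 81) = w*(w + 3)*(w^4 - 2*w^3 - 12*w^2 + 18*w + 27) = w*(w + 3)^2*(w^3 - 5*w^2 + 3*w + 9) = w*(w - 3)*(w + 3)^2*(w^2 - 2*w - 3) = w*(w - 3)^2*(w + 3)^2*(w + 1)
(4) = (a + 1)*(a^3 - a^2 - 20*a) = a*(a + 1)*(a^2 - a - 20) = a*(a + 1)*(a + 4)*(a - 5)
(5) = (s - 4)*(s^3 - 7*s + 6) = (s - 4)*(s + 3)*(s^2 - 3*s + 2) = (s - 4)*(s - 2)*(s + 3)*(s - 1)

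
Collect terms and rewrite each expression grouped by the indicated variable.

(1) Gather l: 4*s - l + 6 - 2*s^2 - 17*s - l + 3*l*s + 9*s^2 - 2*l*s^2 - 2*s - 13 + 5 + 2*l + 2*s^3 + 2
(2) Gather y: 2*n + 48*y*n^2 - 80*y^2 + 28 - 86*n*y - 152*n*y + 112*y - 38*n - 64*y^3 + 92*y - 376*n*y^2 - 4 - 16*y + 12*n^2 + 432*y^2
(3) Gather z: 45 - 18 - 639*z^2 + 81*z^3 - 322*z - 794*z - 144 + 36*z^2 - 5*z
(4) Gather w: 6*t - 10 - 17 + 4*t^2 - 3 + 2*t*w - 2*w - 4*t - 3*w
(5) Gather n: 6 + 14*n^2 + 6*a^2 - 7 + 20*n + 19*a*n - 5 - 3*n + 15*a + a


(1) = l*(-2*s^2 + 3*s) + 2*s^3 + 7*s^2 - 15*s
(2) = 12*n^2 - 36*n - 64*y^3 + y^2*(352 - 376*n) + y*(48*n^2 - 238*n + 188) + 24
(3) = 81*z^3 - 603*z^2 - 1121*z - 117
(4) = 4*t^2 + 2*t + w*(2*t - 5) - 30
(5) = 6*a^2 + 16*a + 14*n^2 + n*(19*a + 17) - 6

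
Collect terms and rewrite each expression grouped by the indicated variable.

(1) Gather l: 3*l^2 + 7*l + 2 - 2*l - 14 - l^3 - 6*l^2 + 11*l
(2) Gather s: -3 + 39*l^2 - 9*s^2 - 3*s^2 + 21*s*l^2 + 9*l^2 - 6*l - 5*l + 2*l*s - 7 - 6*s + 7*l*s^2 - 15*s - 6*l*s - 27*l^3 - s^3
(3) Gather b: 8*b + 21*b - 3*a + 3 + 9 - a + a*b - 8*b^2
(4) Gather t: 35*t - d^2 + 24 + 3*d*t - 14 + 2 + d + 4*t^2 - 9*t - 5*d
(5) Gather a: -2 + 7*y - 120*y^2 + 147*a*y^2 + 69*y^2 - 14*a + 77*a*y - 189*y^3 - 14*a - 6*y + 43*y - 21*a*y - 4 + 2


(1) = -l^3 - 3*l^2 + 16*l - 12
(2) = -27*l^3 + 48*l^2 - 11*l - s^3 + s^2*(7*l - 12) + s*(21*l^2 - 4*l - 21) - 10
(3) = -4*a - 8*b^2 + b*(a + 29) + 12
(4) = -d^2 - 4*d + 4*t^2 + t*(3*d + 26) + 12
(5) = a*(147*y^2 + 56*y - 28) - 189*y^3 - 51*y^2 + 44*y - 4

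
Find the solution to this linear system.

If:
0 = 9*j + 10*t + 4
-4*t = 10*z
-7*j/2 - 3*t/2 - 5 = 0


Then:
j = -88/43
t = 62/43
z = -124/215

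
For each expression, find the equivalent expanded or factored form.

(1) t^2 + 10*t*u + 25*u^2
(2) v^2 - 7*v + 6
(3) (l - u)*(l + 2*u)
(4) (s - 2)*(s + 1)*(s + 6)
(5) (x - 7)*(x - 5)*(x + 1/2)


(1) = (t + 5*u)^2
(2) = (v - 6)*(v - 1)
(3) = l^2 + l*u - 2*u^2
(4) = s^3 + 5*s^2 - 8*s - 12
(5) = x^3 - 23*x^2/2 + 29*x + 35/2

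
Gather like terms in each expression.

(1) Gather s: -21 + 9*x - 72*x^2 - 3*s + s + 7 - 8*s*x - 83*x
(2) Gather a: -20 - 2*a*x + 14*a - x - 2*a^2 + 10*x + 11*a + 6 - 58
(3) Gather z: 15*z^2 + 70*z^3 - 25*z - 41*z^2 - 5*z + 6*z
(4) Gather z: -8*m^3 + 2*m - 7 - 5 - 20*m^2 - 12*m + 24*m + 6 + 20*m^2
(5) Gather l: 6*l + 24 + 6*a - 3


(1) = s*(-8*x - 2) - 72*x^2 - 74*x - 14
(2) = -2*a^2 + a*(25 - 2*x) + 9*x - 72
(3) = 70*z^3 - 26*z^2 - 24*z
(4) = -8*m^3 + 14*m - 6
(5) = 6*a + 6*l + 21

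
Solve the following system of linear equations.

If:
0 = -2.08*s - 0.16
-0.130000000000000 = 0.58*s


Then:
No Solution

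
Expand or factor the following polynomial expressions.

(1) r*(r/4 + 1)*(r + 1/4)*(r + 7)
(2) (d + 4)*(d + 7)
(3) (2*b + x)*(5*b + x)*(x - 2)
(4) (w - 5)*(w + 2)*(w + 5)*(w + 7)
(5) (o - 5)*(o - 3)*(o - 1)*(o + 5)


(1) = r^4/4 + 45*r^3/16 + 123*r^2/16 + 7*r/4
(2) = d^2 + 11*d + 28
(3) = 10*b^2*x - 20*b^2 + 7*b*x^2 - 14*b*x + x^3 - 2*x^2
(4) = w^4 + 9*w^3 - 11*w^2 - 225*w - 350
(5) = o^4 - 4*o^3 - 22*o^2 + 100*o - 75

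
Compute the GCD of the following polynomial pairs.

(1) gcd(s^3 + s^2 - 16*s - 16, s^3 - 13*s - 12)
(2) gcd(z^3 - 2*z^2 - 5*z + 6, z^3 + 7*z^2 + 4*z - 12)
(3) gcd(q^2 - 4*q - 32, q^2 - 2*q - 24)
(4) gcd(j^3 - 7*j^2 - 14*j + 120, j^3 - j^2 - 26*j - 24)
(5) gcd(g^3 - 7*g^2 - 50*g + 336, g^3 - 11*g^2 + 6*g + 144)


(1) = s^2 - 3*s - 4
(2) = gcd((z - 3)*(z - 1)*(z + 2), (z - 1)*(z + 2)*(z + 6)) = z^2 + z - 2
(3) = gcd((q - 8)*(q + 4), (q - 6)*(q + 4)) = q + 4
(4) = j^2 - 2*j - 24
(5) = g^2 - 14*g + 48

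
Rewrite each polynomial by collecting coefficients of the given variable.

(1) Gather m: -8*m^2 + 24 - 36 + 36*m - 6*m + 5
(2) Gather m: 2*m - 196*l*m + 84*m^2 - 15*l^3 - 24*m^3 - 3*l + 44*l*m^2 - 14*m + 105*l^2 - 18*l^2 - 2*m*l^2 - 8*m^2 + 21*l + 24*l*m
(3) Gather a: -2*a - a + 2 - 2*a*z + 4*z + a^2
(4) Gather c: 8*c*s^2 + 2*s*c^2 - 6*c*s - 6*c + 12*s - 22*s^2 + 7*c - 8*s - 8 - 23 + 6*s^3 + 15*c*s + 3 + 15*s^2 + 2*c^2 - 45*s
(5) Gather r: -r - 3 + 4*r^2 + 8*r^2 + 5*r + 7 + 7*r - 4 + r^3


(1) = -8*m^2 + 30*m - 7
(2) = -15*l^3 + 87*l^2 + 18*l - 24*m^3 + m^2*(44*l + 76) + m*(-2*l^2 - 172*l - 12)
(3) = a^2 + a*(-2*z - 3) + 4*z + 2
(4) = c^2*(2*s + 2) + c*(8*s^2 + 9*s + 1) + 6*s^3 - 7*s^2 - 41*s - 28
(5) = r^3 + 12*r^2 + 11*r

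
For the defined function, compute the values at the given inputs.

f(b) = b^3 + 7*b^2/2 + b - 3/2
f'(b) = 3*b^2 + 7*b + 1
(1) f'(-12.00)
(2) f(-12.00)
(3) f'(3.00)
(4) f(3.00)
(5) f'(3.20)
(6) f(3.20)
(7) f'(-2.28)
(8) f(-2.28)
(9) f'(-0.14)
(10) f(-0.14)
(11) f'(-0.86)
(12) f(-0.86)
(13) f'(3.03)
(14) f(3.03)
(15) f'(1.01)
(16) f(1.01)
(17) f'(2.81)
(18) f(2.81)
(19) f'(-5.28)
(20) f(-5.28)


(1) = 349.00
(2) = -1237.50
(3) = 49.00
(4) = 60.00
(5) = 54.12
(6) = 70.31
(7) = 0.64
(8) = 2.56
(9) = 0.08
(10) = -1.57
(11) = -2.80
(12) = -0.41
(13) = 49.75
(14) = 61.48
(15) = 11.13
(16) = 4.11
(17) = 44.36
(18) = 51.13
(19) = 47.68
(20) = -56.40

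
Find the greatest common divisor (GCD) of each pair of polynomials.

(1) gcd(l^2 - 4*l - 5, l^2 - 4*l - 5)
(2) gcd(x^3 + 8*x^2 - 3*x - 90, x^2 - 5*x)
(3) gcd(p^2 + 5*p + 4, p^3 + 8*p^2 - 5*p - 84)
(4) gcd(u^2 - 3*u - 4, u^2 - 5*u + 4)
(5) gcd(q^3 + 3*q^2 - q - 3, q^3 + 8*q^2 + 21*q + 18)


(1) = gcd((l - 5)*(l + 1), (l - 5)*(l + 1)) = l^2 - 4*l - 5
(2) = gcd((x - 3)*(x + 5)*(x + 6), x*(x - 5)) = 1
(3) = gcd((p + 1)*(p + 4), (p - 3)*(p + 4)*(p + 7)) = p + 4
(4) = gcd((u - 4)*(u + 1), (u - 4)*(u - 1)) = u - 4
(5) = q + 3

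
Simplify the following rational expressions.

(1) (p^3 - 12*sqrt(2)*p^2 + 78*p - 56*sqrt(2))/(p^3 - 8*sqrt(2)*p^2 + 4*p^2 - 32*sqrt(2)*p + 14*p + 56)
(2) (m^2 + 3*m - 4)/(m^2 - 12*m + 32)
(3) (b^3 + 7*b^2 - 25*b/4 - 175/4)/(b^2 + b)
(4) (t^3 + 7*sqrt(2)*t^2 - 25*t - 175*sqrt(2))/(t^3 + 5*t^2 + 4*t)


(1) = (p - 4*sqrt(2))/(p + 4)
(2) = (m^2 + 3*m - 4)/(m^2 - 12*m + 32)
(3) = (4*b^3 + 28*b^2 - 25*b - 175)/(4*b^2 + 4*b)
(4) = (t^3 + 7*sqrt(2)*t^2 - 25*t - 175*sqrt(2))/(t^3 + 5*t^2 + 4*t)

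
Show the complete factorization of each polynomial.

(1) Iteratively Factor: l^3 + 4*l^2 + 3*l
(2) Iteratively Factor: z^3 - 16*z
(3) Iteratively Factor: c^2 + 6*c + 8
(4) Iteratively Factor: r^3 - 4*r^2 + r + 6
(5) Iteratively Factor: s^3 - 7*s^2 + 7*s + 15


(1) = (l + 1)*(l^2 + 3*l) = l*(l + 1)*(l + 3)
(2) = (z + 4)*(z^2 - 4*z) = (z - 4)*(z + 4)*(z)
(3) = (c + 4)*(c + 2)
(4) = (r - 2)*(r^2 - 2*r - 3) = (r - 3)*(r - 2)*(r + 1)
(5) = (s - 3)*(s^2 - 4*s - 5) = (s - 5)*(s - 3)*(s + 1)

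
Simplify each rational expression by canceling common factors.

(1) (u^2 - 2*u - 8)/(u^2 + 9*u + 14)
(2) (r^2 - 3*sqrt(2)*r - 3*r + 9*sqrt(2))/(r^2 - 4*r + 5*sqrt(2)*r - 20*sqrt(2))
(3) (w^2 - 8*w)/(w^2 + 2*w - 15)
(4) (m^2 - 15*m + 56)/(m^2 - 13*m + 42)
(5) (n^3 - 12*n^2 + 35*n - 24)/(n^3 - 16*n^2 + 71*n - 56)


(1) = (u - 4)/(u + 7)
(2) = (r^2 + r*(-3*sqrt(2) - 3) + 9*sqrt(2))/(r^2 + r*(-4 + 5*sqrt(2)) - 20*sqrt(2))
(3) = (w^2 - 8*w)/(w^2 + 2*w - 15)
(4) = (m - 8)/(m - 6)
(5) = (n - 3)/(n - 7)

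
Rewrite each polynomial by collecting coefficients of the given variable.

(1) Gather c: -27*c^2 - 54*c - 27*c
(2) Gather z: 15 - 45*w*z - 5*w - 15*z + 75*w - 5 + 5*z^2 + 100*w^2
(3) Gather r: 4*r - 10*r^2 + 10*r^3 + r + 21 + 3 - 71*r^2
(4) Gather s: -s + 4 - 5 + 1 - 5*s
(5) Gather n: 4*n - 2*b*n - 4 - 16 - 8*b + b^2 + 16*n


(1) = -27*c^2 - 81*c
(2) = 100*w^2 + 70*w + 5*z^2 + z*(-45*w - 15) + 10
(3) = 10*r^3 - 81*r^2 + 5*r + 24
(4) = -6*s
(5) = b^2 - 8*b + n*(20 - 2*b) - 20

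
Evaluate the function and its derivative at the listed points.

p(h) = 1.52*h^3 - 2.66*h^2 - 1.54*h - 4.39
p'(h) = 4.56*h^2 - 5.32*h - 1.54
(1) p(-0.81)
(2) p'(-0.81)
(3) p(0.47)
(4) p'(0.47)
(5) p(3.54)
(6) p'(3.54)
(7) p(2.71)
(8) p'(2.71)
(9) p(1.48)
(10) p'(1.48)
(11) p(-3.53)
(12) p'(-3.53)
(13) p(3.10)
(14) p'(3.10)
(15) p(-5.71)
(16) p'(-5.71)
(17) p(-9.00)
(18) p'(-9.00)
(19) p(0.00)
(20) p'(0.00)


(1) = -5.70
(2) = 5.76
(3) = -5.54
(4) = -3.03
(5) = 24.25
(6) = 36.77
(7) = 2.15
(8) = 17.53
(9) = -7.57
(10) = 0.57
(11) = -98.96
(12) = 74.06
(13) = 10.56
(14) = 25.79
(15) = -365.30
(16) = 177.51
(17) = -1314.07
(18) = 415.70
(19) = -4.39
(20) = -1.54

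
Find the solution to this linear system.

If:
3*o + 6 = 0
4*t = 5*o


Then:
o = -2
t = -5/2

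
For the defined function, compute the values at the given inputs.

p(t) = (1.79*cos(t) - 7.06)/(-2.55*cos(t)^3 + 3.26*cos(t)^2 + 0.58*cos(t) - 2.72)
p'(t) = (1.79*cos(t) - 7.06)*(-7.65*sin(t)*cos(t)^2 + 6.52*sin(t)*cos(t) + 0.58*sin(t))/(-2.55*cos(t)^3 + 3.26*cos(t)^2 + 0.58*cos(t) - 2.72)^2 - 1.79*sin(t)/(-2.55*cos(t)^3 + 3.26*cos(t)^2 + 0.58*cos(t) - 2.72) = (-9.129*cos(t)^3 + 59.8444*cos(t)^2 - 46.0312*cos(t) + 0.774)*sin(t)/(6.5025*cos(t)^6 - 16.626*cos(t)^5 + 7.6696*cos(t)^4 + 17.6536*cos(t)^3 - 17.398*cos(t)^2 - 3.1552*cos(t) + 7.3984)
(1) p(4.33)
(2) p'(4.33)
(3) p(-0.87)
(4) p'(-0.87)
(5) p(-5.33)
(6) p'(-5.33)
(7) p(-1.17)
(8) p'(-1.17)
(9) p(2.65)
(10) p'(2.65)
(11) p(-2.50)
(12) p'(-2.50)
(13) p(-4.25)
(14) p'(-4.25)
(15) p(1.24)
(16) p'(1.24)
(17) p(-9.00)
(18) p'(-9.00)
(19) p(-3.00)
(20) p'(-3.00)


(1) = 3.29
(2) = -4.49
(3) = 3.53
(4) = 1.76
(5) = 3.37
(6) = -1.94
(7) = 2.96
(8) = 1.72
(9) = -8.23
(10) = 40.34
(11) = -38.80
(12) = -1008.49
(13) = 3.74
(14) = 6.88
(15) = 2.85
(16) = -1.49
(17) = -6.27
(18) = -21.28
(19) = -3.72
(20) = -2.85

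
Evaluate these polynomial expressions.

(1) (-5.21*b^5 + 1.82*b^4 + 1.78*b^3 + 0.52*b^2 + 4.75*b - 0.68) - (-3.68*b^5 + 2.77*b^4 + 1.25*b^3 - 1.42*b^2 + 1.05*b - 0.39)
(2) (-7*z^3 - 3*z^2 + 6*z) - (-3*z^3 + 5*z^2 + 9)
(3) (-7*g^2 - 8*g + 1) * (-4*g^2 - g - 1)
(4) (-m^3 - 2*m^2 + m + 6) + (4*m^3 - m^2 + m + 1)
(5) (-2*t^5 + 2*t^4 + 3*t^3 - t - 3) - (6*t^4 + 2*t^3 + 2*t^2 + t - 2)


(1) = -1.53*b^5 - 0.95*b^4 + 0.53*b^3 + 1.94*b^2 + 3.7*b - 0.29
(2) = -4*z^3 - 8*z^2 + 6*z - 9
(3) = 28*g^4 + 39*g^3 + 11*g^2 + 7*g - 1
(4) = 3*m^3 - 3*m^2 + 2*m + 7
(5) = -2*t^5 - 4*t^4 + t^3 - 2*t^2 - 2*t - 1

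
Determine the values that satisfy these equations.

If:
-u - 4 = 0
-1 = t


Then:
t = -1
u = -4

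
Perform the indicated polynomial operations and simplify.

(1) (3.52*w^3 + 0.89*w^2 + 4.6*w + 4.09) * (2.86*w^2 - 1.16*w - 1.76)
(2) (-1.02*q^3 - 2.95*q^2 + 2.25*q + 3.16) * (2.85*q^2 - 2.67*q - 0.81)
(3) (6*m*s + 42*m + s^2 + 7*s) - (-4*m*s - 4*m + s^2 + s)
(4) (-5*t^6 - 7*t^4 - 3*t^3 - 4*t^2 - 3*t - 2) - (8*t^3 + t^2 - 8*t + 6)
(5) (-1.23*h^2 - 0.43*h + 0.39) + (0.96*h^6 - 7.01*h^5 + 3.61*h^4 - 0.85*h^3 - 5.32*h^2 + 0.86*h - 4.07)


(1) = 10.0672*w^5 - 1.5378*w^4 + 5.9284*w^3 + 4.795*w^2 - 12.8404*w - 7.1984
(2) = -2.907*q^5 - 5.6841*q^4 + 15.1152*q^3 + 5.388*q^2 - 10.2597*q - 2.5596
(3) = 10*m*s + 46*m + 6*s
(4) = -5*t^6 - 7*t^4 - 11*t^3 - 5*t^2 + 5*t - 8
(5) = 0.96*h^6 - 7.01*h^5 + 3.61*h^4 - 0.85*h^3 - 6.55*h^2 + 0.43*h - 3.68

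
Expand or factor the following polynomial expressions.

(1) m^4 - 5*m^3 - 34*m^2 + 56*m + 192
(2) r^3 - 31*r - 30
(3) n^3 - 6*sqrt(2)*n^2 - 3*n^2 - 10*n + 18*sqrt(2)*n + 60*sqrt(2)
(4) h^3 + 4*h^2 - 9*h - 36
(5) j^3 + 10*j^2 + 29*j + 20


(1) = (m - 8)*(m - 3)*(m + 2)*(m + 4)
(2) = (r - 6)*(r + 1)*(r + 5)
(3) = (n - 5)*(n + 2)*(n - 6*sqrt(2))
(4) = (h - 3)*(h + 3)*(h + 4)
(5) = (j + 1)*(j + 4)*(j + 5)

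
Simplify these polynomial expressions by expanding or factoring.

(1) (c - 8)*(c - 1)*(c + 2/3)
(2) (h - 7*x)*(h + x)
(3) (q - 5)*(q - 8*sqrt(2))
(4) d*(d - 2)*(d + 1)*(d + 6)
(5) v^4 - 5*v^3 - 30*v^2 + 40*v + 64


(1) = c^3 - 25*c^2/3 + 2*c + 16/3
(2) = h^2 - 6*h*x - 7*x^2
(3) = q^2 - 8*sqrt(2)*q - 5*q + 40*sqrt(2)
(4) = d^4 + 5*d^3 - 8*d^2 - 12*d
(5) = (v - 8)*(v - 2)*(v + 1)*(v + 4)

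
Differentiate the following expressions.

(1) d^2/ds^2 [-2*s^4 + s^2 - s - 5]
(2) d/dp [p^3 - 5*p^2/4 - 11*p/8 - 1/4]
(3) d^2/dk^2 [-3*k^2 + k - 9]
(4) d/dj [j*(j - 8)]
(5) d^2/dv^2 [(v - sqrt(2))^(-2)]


(1) = 2 - 24*s^2
(2) = 3*p^2 - 5*p/2 - 11/8
(3) = -6
(4) = 2*j - 8
(5) = 6/(v - sqrt(2))^4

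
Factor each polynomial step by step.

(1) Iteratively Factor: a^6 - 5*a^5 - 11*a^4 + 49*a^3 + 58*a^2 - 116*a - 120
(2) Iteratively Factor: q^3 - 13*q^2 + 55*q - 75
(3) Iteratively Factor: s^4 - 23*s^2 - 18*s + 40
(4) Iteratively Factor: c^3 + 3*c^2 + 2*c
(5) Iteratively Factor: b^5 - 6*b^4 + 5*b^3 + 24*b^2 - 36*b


(1) = (a - 5)*(a^5 - 11*a^3 - 6*a^2 + 28*a + 24) = (a - 5)*(a - 3)*(a^4 + 3*a^3 - 2*a^2 - 12*a - 8) = (a - 5)*(a - 3)*(a + 2)*(a^3 + a^2 - 4*a - 4) = (a - 5)*(a - 3)*(a + 1)*(a + 2)*(a^2 - 4) = (a - 5)*(a - 3)*(a - 2)*(a + 1)*(a + 2)*(a + 2)
(2) = (q - 5)*(q^2 - 8*q + 15) = (q - 5)^2*(q - 3)
(3) = (s + 2)*(s^3 - 2*s^2 - 19*s + 20) = (s + 2)*(s + 4)*(s^2 - 6*s + 5) = (s - 1)*(s + 2)*(s + 4)*(s - 5)
(4) = (c + 1)*(c^2 + 2*c) = c*(c + 1)*(c + 2)
(5) = (b - 2)*(b^4 - 4*b^3 - 3*b^2 + 18*b) = b*(b - 2)*(b^3 - 4*b^2 - 3*b + 18) = b*(b - 2)*(b + 2)*(b^2 - 6*b + 9) = b*(b - 3)*(b - 2)*(b + 2)*(b - 3)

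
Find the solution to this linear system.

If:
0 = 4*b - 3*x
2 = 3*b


Then:
b = 2/3
x = 8/9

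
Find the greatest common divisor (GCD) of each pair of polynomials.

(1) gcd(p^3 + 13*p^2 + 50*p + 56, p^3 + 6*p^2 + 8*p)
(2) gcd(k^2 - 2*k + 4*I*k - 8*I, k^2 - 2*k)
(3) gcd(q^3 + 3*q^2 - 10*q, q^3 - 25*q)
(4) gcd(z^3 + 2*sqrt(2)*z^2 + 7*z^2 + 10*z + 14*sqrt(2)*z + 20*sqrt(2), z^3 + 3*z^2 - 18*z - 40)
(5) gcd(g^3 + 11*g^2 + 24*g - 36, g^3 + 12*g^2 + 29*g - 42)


(1) = gcd((p + 2)*(p + 4)*(p + 7), p*(p + 2)*(p + 4)) = p^2 + 6*p + 8
(2) = gcd((k - 2)*(k + 4*I), k*(k - 2)) = k - 2
(3) = gcd(q*(q - 2)*(q + 5), q*(q - 5)*(q + 5)) = q^2 + 5*q
(4) = z^2 + 7*z + 10
(5) = gcd((g - 1)*(g + 6)^2, (g - 1)*(g + 6)*(g + 7)) = g^2 + 5*g - 6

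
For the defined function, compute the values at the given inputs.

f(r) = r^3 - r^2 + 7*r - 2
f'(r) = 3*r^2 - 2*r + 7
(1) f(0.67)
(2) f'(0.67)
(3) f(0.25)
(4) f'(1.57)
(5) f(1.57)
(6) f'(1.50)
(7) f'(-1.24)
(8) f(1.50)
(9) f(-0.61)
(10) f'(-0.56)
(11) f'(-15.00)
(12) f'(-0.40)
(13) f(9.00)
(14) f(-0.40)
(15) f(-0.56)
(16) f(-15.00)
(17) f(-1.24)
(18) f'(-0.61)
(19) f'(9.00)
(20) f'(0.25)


(1) = 2.54
(2) = 7.01
(3) = -0.30
(4) = 11.25
(5) = 10.39
(6) = 10.75
(7) = 14.09
(8) = 9.62
(9) = -6.87
(10) = 9.06
(11) = 712.00
(12) = 8.28
(13) = 709.00
(14) = -5.02
(15) = -6.41
(16) = -3707.00
(17) = -14.12
(18) = 9.34
(19) = 232.00
(20) = 6.69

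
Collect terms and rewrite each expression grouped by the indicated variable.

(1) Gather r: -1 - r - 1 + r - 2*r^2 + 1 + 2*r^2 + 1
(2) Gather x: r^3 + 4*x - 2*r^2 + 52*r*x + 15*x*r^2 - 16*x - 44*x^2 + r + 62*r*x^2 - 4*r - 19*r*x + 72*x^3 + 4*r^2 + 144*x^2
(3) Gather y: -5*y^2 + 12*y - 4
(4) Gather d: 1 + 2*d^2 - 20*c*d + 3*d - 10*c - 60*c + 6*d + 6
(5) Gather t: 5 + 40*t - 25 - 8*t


(1) = 0
(2) = r^3 + 2*r^2 - 3*r + 72*x^3 + x^2*(62*r + 100) + x*(15*r^2 + 33*r - 12)
(3) = -5*y^2 + 12*y - 4
(4) = -70*c + 2*d^2 + d*(9 - 20*c) + 7
(5) = 32*t - 20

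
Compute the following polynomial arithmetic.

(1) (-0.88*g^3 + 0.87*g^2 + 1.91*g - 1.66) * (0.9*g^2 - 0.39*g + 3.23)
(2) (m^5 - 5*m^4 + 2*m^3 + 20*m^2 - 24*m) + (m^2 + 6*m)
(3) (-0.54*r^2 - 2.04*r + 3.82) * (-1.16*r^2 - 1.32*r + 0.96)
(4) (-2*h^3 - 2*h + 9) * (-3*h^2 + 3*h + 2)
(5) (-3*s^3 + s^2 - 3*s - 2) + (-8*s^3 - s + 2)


(1) = -0.792*g^5 + 1.1262*g^4 - 1.4627*g^3 + 0.5712*g^2 + 6.8167*g - 5.3618
(2) = m^5 - 5*m^4 + 2*m^3 + 21*m^2 - 18*m
(3) = 0.6264*r^4 + 3.0792*r^3 - 2.2568*r^2 - 7.0008*r + 3.6672
(4) = 6*h^5 - 6*h^4 + 2*h^3 - 33*h^2 + 23*h + 18
(5) = -11*s^3 + s^2 - 4*s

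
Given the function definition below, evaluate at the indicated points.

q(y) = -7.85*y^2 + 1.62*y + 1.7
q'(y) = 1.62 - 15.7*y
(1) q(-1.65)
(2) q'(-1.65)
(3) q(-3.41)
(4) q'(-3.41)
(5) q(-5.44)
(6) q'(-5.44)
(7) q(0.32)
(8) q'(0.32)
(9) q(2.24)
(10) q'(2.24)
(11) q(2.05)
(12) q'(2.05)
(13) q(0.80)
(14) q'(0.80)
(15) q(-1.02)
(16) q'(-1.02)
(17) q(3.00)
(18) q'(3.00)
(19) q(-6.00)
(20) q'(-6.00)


(1) = -22.34
(2) = 27.52
(3) = -95.10
(4) = 55.16
(5) = -239.42
(6) = 87.03
(7) = 1.41
(8) = -3.40
(9) = -34.06
(10) = -33.55
(11) = -27.97
(12) = -30.56
(13) = -2.03
(14) = -10.94
(15) = -8.12
(16) = 17.63
(17) = -64.09
(18) = -45.48
(19) = -290.62
(20) = 95.82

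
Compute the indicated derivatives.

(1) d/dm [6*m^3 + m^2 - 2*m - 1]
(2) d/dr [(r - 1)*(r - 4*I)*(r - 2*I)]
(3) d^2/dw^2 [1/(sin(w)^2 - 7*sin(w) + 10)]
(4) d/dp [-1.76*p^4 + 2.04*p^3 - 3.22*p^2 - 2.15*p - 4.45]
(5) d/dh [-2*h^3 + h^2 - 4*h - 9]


(1) = 18*m^2 + 2*m - 2
(2) = 3*r^2 + r*(-2 - 12*I) - 8 + 6*I
(3) = (-4*sin(w)^4 + 21*sin(w)^3 - 3*sin(w)^2 - 112*sin(w) + 78)/(sin(w)^2 - 7*sin(w) + 10)^3
(4) = -7.04*p^3 + 6.12*p^2 - 6.44*p - 2.15
(5) = -6*h^2 + 2*h - 4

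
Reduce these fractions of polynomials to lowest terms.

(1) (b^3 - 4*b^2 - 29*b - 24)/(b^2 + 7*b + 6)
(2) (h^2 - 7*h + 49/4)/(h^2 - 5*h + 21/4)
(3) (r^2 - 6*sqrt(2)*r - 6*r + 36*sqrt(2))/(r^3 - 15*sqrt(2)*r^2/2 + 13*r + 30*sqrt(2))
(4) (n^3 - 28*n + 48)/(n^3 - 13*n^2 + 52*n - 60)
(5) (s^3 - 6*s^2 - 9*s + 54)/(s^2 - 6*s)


(1) = (b^2 - 5*b - 24)/(b + 6)
(2) = (2*h - 7)/(2*h - 3)
(3) = (2*r - 12)/(2*r^2 - 3*sqrt(2)*r - 10)
(4) = (n^2 + 2*n - 24)/(n^2 - 11*n + 30)
(5) = (s^2 - 9)/s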